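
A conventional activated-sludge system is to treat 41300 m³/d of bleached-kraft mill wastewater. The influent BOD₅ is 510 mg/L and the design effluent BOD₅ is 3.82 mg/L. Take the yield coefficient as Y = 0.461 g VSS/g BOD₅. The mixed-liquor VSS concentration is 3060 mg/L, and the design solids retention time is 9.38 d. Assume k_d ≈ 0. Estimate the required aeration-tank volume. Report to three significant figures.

V ≈ 29500 m³

With k_d = 0 the design equation reduces to V = Y Q (S₀−S) θ_c / X = 0.461 × 41300 × (510 − 3.82) × 9.38 / 3060 = 29542 m³.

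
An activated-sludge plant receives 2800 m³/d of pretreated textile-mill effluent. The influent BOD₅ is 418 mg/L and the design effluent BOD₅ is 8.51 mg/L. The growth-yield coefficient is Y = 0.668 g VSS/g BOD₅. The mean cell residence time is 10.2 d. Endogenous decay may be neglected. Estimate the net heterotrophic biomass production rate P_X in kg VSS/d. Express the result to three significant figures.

P_X ≈ 766 kg VSS/d

Since k_d ≈ 0, Y_obs = Y = 0.668 g VSS/g BOD₅.
Q·(S₀ − S) = 2800 × (418 − 8.51) × 10⁻³ = 1147 kg/d removed.
Net biomass production P_X = Y_obs × Q·(S₀ − S) = 0.6680 × 1147 = 765.9 kg VSS/d.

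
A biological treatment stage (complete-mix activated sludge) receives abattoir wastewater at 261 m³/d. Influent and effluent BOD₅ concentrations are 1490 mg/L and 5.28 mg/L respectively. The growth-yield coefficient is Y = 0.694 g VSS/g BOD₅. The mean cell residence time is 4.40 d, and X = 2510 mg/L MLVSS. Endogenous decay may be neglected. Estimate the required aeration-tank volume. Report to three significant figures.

V·X = Y·Q·ΔS·θ_c gives V = 0.694 × 261 × (1490 − 5.28) × 4.40 / 2510 = 471.4 m³.

V ≈ 471 m³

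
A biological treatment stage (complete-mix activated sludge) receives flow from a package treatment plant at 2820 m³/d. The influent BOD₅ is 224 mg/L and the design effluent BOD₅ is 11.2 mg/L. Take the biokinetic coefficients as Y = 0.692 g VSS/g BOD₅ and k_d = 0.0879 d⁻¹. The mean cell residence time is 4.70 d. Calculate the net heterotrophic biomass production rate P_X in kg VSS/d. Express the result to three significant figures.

P_X ≈ 294 kg VSS/d

Observed yield with endogenous decay: Y_obs = Y / (1 + k_d·θ_c) = 0.692 / (1 + 0.0879 × 4.70) = 0.692 / 1.413 = 0.4897 g VSS/g BOD₅.
Q·(S₀ − S) = 2820 × (224 − 11.2) × 10⁻³ = 600.1 kg/d removed.
So the net sludge growth is P_X = 0.4897 × 600.1 = 293.9 kg VSS/d.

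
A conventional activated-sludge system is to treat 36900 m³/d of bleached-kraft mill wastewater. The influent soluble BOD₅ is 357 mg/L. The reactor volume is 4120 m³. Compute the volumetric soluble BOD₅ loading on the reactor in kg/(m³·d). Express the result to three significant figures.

Applied soluble BOD₅ load per unit volume = Q·S₀/V = (36900 × 357/1000)/4120 = 3.197 kg soluble BOD₅·m⁻³·d⁻¹.

L_v ≈ 3.20 kg soluble BOD₅/(m³·d)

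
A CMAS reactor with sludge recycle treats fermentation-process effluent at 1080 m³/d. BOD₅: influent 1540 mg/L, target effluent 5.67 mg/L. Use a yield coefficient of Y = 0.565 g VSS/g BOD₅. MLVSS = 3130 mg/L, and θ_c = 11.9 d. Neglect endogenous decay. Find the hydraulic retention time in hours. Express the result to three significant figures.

τ ≈ 79.1 h

Biomass mass balance (decay neglected): V·X = Y·Q·(S₀ − S)·θ_c, so V = 0.565 × 1080 × (1540 − 5.67) × 11.9 / 3130 = 3560 m³.
Hydraulic retention time τ = V/Q = 3560 / 1080 = 3.296 d = 79.10 h.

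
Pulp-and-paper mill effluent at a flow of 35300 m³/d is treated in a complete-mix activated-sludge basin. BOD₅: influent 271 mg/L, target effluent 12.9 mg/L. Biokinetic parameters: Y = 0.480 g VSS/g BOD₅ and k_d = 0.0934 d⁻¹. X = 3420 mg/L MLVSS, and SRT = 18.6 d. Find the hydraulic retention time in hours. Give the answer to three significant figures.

Steady-state biomass mass balance: V·X·(1 + k_d·θ_c) = Y·Q·(S₀ − S)·θ_c, so V = 0.480 × 35300 × (271 − 12.9) × 18.6 / [3420 × (1 + 0.0934 × 18.6)] = 8.13×10^7 / 9361 = 8689 m³.
Hydraulic retention time τ = V/Q = 8689 / 35300 = 0.2462 d = 5.908 h.

τ ≈ 5.91 h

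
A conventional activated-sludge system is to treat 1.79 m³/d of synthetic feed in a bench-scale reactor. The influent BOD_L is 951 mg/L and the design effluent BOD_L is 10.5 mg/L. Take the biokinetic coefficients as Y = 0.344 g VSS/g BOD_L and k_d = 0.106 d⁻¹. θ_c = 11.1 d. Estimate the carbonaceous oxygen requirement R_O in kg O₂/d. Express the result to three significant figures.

R_O ≈ 1.31 kg O₂/d

Observed yield with endogenous decay: Y_obs = Y / (1 + k_d·θ_c) = 0.344 / (1 + 0.106 × 11.1) = 0.344 / 2.177 = 0.1580 g VSS/g BOD_L.
ΔS = 951 − 10.5 = 940.5 mg/L, so the substrate removal rate is 1.79 × 940.5/1000 = 1.683 kg BOD_L/d.
P_X = Y_obs·Q·(S₀ − S) = 0.1580 × 1.683 = 0.2661 kg VSS/d.
R_O = Q·ΔS − 1.42 P_X = 1.683 − 0.3778 = 1.306 kg O₂/d.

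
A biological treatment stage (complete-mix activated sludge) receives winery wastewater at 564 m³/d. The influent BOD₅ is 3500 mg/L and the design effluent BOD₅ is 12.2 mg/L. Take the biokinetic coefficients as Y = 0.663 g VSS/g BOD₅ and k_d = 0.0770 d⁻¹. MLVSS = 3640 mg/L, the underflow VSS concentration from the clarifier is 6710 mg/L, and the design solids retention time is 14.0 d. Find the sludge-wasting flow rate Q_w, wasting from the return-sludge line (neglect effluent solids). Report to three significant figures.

Q_w ≈ 93.5 m³/d

Steady-state biomass mass balance: V·X·(1 + k_d·θ_c) = Y·Q·(S₀ − S)·θ_c, so V = 0.663 × 564 × (3500 − 12.2) × 14.0 / [3640 × (1 + 0.0770 × 14.0)] = 1.83×10^7 / 7564 = 2414 m³.
θ_c = V·X/(Q_w·X_r) when wasting from the recycle, so Q_w = V·X/(θ_c·X_r) = 2414 × 3640 / (14.0 × 6710) = 93.54 m³/d.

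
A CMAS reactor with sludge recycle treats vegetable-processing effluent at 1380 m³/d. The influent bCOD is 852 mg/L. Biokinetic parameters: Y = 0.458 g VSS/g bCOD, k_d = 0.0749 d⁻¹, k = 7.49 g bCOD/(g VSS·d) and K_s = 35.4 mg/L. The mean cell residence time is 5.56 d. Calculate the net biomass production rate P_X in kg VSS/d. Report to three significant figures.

P_X ≈ 379 kg VSS/d

Effluent substrate depends only on kinetics and SRT: S = K_s(1 + k_d θ_c) / [θ_c(Yk − k_d) − 1] = 35.4 × (1 + 0.0749 × 5.56) / [5.56 × (0.458 × 7.49 − 0.0749) − 1] = 50.14 / 17.66 = 2.840 mg/L.
Y_obs = Y / (1 + k_d θ_c) = 0.458 / (1 + 0.0749 × 5.56) = 0.458 / 1.416 = 0.3233.
Mass of bCOD removed per day: Q(S₀ − S) = 1380 × 849.2 g/m³ = 1172 kg/d.
P_X = Y_obs · Q(S₀ − S) = 0.3233 × 1172 = 378.9 kg VSS/d.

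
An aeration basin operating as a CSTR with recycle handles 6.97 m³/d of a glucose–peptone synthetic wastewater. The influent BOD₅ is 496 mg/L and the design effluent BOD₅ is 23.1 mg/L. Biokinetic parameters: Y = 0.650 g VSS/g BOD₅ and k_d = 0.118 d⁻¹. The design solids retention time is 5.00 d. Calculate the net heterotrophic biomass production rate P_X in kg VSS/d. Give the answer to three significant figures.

P_X ≈ 1.35 kg VSS/d

The observed yield is Y_obs = Y/(1 + k_d·θ_c) = 0.650 / (1 + 0.118 × 5.00) = 0.650 / 1.590 = 0.4088 g VSS per g BOD₅ removed.
ΔS = 496 − 23.1 = 472.9 mg/L, so the substrate removal rate is 6.97 × 472.9/1000 = 3.296 kg BOD₅/d.
P_X = Y_obs · Q(S₀ − S) = 0.4088 × 3.296 = 1.347 kg VSS/d.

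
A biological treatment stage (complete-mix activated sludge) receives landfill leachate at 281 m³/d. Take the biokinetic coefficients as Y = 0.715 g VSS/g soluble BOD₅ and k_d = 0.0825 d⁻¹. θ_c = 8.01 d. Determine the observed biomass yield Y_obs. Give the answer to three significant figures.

Y_obs ≈ 0.431 g VSS/g soluble BOD₅

Observed yield with endogenous decay: Y_obs = Y / (1 + k_d·θ_c) = 0.715 / (1 + 0.0825 × 8.01) = 0.715 / 1.661 = 0.4305 g VSS/g soluble BOD₅.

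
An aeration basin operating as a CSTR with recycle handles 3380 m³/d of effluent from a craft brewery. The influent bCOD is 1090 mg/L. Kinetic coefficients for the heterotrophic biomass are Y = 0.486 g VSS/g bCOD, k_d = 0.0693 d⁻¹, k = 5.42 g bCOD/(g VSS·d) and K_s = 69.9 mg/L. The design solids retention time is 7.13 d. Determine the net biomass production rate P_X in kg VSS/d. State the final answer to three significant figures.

Effluent substrate depends only on kinetics and SRT: S = K_s(1 + k_d θ_c) / [θ_c(Yk − k_d) − 1] = 69.9 × (1 + 0.0693 × 7.13) / [7.13 × (0.486 × 5.42 − 0.0693) − 1] = 104.4 / 17.29 = 6.041 mg/L.
The observed yield is Y_obs = Y/(1 + k_d·θ_c) = 0.486 / (1 + 0.0693 × 7.13) = 0.486 / 1.494 = 0.3253 g VSS per g bCOD removed.
Q·(S₀ − S) = 3380 × (1090 − 6.04) × 10⁻³ = 3664 kg/d removed.
So the net sludge growth is P_X = 0.3253 × 3664 = 1192 kg VSS/d.

P_X ≈ 1190 kg VSS/d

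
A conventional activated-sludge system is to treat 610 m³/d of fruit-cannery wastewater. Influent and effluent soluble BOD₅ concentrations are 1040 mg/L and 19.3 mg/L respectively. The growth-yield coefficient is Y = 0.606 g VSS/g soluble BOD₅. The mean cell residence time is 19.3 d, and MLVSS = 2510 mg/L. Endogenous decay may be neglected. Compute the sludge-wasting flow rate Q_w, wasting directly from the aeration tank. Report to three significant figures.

With k_d = 0 the design equation reduces to V = Y Q (S₀−S) θ_c / X = 0.606 × 610 × (1040 − 19.3) × 19.3 / 2510 = 2901 m³.
For wasting at MLVSS concentration, Q_w = V/θ_c = 2901/19.3 = 150.3 m³/d.

Q_w ≈ 150 m³/d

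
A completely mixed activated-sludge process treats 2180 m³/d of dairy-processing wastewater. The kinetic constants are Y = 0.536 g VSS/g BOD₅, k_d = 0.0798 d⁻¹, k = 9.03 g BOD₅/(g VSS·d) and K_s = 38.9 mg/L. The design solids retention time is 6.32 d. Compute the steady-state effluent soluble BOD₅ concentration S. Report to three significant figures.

From the Monod/SRT balance for a CMAS, S = K_s·(1+k_d θ_c)/[θ_c·(Y k − k_d) − 1] = 38.9 × (1 + 0.0798 × 6.32) / [6.32 × (0.536 × 9.03 − 0.0798) − 1] = 58.52 / 29.08 = 2.012 mg/L.

S ≈ 2.01 mg/L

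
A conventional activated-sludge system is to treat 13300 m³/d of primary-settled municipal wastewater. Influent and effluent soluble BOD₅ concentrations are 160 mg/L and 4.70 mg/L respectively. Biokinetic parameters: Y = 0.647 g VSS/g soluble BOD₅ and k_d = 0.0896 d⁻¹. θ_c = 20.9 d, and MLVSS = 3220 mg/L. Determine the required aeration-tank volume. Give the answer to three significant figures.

From the SRT design equation V = Y Q (S₀−S) θ_c / [X (1 + k_d θ_c)] = 0.647 × 13300 × (160 − 4.70) × 20.9 / [3220 × (1 + 0.0896 × 20.9)] = 2.79×10^7 / 9250 = 3020 m³.

V ≈ 3020 m³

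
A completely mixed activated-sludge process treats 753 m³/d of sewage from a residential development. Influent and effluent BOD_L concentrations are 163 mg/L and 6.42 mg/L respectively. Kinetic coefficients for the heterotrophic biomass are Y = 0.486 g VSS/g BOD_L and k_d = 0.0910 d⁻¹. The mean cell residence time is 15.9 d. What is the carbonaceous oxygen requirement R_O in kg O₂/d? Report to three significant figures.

Observed yield with endogenous decay: Y_obs = Y / (1 + k_d·θ_c) = 0.486 / (1 + 0.0910 × 15.9) = 0.486 / 2.447 = 0.1986 g VSS/g BOD_L.
Substrate removed = Q·(S₀ − S) = 753 m³/d × (163 − 6.42) g/m³ = 1.18×10^5 g/d = 117.9 kg/d.
Net sludge production P_X = 0.1986 × 117.9 = 23.42 kg VSS/d.
R_O = Q·ΔS − 1.42 P_X = 117.9 − 33.25 = 84.65 kg O₂/d.

R_O ≈ 84.7 kg O₂/d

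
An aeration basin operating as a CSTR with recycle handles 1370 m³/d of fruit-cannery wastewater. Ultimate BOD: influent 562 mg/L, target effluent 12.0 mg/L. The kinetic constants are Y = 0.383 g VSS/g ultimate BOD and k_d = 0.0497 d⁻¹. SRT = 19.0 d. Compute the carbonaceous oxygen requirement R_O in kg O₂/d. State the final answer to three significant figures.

Observed yield with endogenous decay: Y_obs = Y / (1 + k_d·θ_c) = 0.383 / (1 + 0.0497 × 19.0) = 0.383 / 1.944 = 0.1970 g VSS/g ultimate BOD.
Q·(S₀ − S) = 1370 × (562 − 12.0) × 10⁻³ = 753.5 kg/d removed.
P_X = Y_obs·Q·(S₀ − S) = 0.1970 × 753.5 = 148.4 kg VSS/d.
R_O = Q·(S₀ − S) − 1.42·P_X = 753.5 − 1.42 × 148.4 = 542.7 kg O₂/d.

R_O ≈ 543 kg O₂/d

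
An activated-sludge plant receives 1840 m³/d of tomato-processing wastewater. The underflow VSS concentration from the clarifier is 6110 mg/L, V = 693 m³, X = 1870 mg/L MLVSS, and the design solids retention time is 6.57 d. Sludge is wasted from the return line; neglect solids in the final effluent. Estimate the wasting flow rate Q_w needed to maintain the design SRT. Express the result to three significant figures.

Q_w ≈ 32.3 m³/d

Wasting from the return line (neglecting effluent solids): Q_w = V·X / (θ_c·X_r) = 693.0 × 1870 / (6.57 × 6110) = 32.28 m³/d.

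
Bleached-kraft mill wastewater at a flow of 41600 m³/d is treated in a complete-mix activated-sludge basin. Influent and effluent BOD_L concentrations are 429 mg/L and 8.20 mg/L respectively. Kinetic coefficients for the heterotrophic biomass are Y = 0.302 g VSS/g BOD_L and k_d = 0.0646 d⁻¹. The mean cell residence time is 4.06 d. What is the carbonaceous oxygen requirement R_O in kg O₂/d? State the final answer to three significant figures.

R_O ≈ 11600 kg O₂/d

Y_obs = Y / (1 + k_d θ_c) = 0.302 / (1 + 0.0646 × 4.06) = 0.302 / 1.262 = 0.2393.
Substrate removed = Q·(S₀ − S) = 41600 m³/d × (429 − 8.20) g/m³ = 1.75×10^7 g/d = 17505 kg/d.
P_X = Y_obs·Q·(S₀ − S) = 0.2393 × 17505 = 4188 kg VSS/d.
R_O = Q·ΔS − 1.42 P_X = 17505 − 5947 = 11558 kg O₂/d.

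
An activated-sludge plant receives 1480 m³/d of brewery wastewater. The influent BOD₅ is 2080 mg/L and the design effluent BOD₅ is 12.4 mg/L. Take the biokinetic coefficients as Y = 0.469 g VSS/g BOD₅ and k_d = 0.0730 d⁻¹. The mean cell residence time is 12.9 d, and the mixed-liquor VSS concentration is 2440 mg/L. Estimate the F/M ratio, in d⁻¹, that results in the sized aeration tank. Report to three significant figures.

Rearranging the biomass balance for a CMAS with decay, V = Y·Q·ΔS·θ_c / [X·(1+k_d θ_c)] = 0.469 × 1480 × (2080 − 12.4) × 12.9 / [2440 × (1 + 0.0730 × 12.9)] = 1.85×10^7 / 4738 = 3908 m³.
F/M = Q·S₀ / (V·X) = 1480 × 2080 / (3908 × 2440) = 0.3229 g BOD₅·(g VSS·d)⁻¹.

F/M ≈ 0.323 d⁻¹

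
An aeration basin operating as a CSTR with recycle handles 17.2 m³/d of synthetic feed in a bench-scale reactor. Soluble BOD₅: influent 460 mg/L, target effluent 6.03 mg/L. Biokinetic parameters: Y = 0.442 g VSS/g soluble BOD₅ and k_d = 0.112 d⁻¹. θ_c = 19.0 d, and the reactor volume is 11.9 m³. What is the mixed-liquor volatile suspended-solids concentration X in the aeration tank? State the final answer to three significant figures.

X ≈ 1760 mg/L

From V·X·(1 + k_d·θ_c) = Y·Q·(S₀ − S)·θ_c: X = 0.442 × 17.2 × (460 − 6.03) × 19.0 / [11.9 × (1 + 0.112 × 19.0)] = 1762 mg/L.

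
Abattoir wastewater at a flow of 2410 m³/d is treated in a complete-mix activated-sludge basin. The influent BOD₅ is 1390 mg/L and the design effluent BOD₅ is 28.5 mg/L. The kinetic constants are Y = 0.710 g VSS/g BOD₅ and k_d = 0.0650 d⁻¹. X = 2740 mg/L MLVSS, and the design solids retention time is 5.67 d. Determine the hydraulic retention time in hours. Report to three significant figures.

τ ≈ 35.1 h

Steady-state biomass mass balance: V·X·(1 + k_d·θ_c) = Y·Q·(S₀ − S)·θ_c, so V = 0.710 × 2410 × (1390 − 28.5) × 5.67 / [2740 × (1 + 0.0650 × 5.67)] = 1.32×10^7 / 3750 = 3523 m³.
Hydraulic retention time τ = V/Q = 3523 / 2410 = 1.462 d = 35.08 h.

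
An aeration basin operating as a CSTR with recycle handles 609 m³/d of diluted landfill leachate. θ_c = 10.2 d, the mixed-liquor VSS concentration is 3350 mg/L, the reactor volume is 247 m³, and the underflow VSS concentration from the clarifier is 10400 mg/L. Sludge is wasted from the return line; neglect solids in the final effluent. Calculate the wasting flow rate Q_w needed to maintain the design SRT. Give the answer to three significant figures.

Q_w ≈ 7.80 m³/d

θ_c = V·X/(Q_w·X_r) when wasting from the recycle, so Q_w = V·X/(θ_c·X_r) = 247.0 × 3350 / (10.2 × 10400) = 7.800 m³/d.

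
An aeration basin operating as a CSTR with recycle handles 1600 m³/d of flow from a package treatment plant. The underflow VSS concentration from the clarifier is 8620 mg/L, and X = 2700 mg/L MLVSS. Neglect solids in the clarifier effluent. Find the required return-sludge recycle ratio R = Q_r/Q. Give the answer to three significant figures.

R = Q_r/Q = X/(X_r − X) = 2700 / (8620 − 2700) = 0.4561.

R ≈ 0.456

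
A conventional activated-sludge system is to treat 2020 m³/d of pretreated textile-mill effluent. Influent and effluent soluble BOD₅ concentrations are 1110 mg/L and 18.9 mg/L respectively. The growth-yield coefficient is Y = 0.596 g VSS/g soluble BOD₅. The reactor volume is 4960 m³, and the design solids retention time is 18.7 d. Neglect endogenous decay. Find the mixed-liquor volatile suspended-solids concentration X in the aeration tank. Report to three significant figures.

From V·X = Y·Q·(S₀ − S)·θ_c (decay neglected): X = 0.596 × 2020 × (1110 − 18.9) × 18.7 / 4960 = 4952 mg/L.

X ≈ 4950 mg/L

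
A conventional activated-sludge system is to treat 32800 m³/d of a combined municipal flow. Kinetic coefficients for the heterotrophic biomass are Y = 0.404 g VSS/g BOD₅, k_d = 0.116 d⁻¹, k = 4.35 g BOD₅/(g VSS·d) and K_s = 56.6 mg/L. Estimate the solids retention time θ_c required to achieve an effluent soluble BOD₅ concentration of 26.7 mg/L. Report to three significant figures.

θ_c ≈ 2.24 d

Specific growth rate at S = 26.7 mg/L: μ = YkS/(K_s+S) = 0.404·4.35·26.7/(56.6+26.7) = 0.5633 d⁻¹.
θ_c = 1/(μ − k_d) = 1/(0.5633 − 0.116) = 1/0.4473 = 2.236 d.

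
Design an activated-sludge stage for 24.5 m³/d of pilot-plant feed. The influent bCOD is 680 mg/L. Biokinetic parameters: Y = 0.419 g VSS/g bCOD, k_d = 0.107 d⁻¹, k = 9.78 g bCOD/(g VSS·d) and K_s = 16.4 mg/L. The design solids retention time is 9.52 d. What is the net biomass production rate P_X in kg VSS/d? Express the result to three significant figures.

P_X ≈ 3.45 kg VSS/d

For a completely mixed reactor with recycle the Lawrence–McCarty relation gives S = K_s·(1 + k_d·θ_c) / [θ_c·(Y·k − k_d) − 1] = 16.4 × (1 + 0.107 × 9.52) / [9.52 × (0.419 × 9.78 − 0.107) − 1] = 33.11 / 36.99 = 0.8949 mg/L.
The observed yield is Y_obs = Y/(1 + k_d·θ_c) = 0.419 / (1 + 0.107 × 9.52) = 0.419 / 2.019 = 0.2076 g VSS per g bCOD removed.
Substrate removed = Q·(S₀ − S) = 24.5 m³/d × (680 − 0.895) g/m³ = 1.66×10^4 g/d = 16.64 kg/d.
Net biomass production P_X = Y_obs × Q·(S₀ − S) = 0.2076 × 16.64 = 3.453 kg VSS/d.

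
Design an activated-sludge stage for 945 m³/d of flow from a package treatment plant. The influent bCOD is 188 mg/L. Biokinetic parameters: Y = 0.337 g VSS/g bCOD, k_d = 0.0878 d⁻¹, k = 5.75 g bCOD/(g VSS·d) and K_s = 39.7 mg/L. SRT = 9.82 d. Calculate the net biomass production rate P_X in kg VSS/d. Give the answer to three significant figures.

From the Monod/SRT balance for a CMAS, S = K_s·(1+k_d θ_c)/[θ_c·(Y k − k_d) − 1] = 39.7 × (1 + 0.0878 × 9.82) / [9.82 × (0.337 × 5.75 − 0.0878) − 1] = 73.93 / 17.17 = 4.307 mg/L.
Correct the yield for decay: Y_obs = Y/(1 + k_d θ_c) = 0.337 / (1 + 0.0878 × 9.82) = 0.337 / 1.862 = 0.1810.
Q·(S₀ − S) = 945 × (188 − 4.31) × 10⁻³ = 173.6 kg/d removed.
So the net sludge growth is P_X = 0.1810 × 173.6 = 31.41 kg VSS/d.

P_X ≈ 31.4 kg VSS/d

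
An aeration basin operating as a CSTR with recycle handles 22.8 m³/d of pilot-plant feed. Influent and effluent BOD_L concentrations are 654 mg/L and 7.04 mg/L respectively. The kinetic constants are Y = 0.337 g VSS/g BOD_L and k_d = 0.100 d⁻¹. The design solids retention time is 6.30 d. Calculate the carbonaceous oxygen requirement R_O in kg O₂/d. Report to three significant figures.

The observed yield is Y_obs = Y/(1 + k_d·θ_c) = 0.337 / (1 + 0.100 × 6.30) = 0.337 / 1.630 = 0.2067 g VSS per g BOD_L removed.
Substrate removed = Q·(S₀ − S) = 22.8 m³/d × (654 − 7.04) g/m³ = 1.48×10^4 g/d = 14.75 kg/d.
Biomass synthesised: P_X = Y_obs × 14.75 = 3.050 kg VSS/d.
Carbonaceous O₂ demand = substrate oxidised − cell-mass equivalent = 14.75 − 1.42 × 3.050 = 10.42 kg O₂/d.

R_O ≈ 10.4 kg O₂/d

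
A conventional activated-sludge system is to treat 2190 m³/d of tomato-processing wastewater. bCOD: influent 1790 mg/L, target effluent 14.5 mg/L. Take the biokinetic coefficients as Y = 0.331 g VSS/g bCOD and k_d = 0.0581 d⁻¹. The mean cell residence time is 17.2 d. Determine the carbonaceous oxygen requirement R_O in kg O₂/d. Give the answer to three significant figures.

Observed yield with endogenous decay: Y_obs = Y / (1 + k_d·θ_c) = 0.331 / (1 + 0.0581 × 17.2) = 0.331 / 1.999 = 0.1656 g VSS/g bCOD.
Mass of bCOD removed per day: Q(S₀ − S) = 2190 × 1776 g/m³ = 3888 kg/d.
Net sludge production P_X = 0.1656 × 3888 = 643.7 kg VSS/d.
Carbonaceous O₂ demand = substrate oxidised − cell-mass equivalent = 3888 − 1.42 × 643.7 = 2974 kg O₂/d.

R_O ≈ 2970 kg O₂/d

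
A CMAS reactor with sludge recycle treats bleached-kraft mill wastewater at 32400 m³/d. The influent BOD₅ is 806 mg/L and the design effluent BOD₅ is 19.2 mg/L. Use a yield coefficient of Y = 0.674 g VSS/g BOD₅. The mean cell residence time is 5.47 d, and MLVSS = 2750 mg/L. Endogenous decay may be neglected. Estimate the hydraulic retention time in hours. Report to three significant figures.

τ ≈ 25.3 h

Biomass mass balance (decay neglected): V·X = Y·Q·(S₀ − S)·θ_c, so V = 0.674 × 32400 × (806 − 19.2) × 5.47 / 2750 = 34176 m³.
τ = V/Q = 34176/32400 = 1.055 d, or 25.32 h.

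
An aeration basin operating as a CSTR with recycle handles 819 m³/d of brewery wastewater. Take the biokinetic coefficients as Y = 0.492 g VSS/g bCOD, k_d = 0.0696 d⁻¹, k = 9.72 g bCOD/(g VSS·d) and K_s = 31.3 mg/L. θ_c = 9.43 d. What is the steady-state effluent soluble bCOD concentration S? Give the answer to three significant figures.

For a completely mixed reactor with recycle the Lawrence–McCarty relation gives S = K_s·(1 + k_d·θ_c) / [θ_c·(Y·k − k_d) − 1] = 31.3 × (1 + 0.0696 × 9.43) / [9.43 × (0.492 × 9.72 − 0.0696) − 1] = 51.84 / 43.44 = 1.193 mg/L.

S ≈ 1.19 mg/L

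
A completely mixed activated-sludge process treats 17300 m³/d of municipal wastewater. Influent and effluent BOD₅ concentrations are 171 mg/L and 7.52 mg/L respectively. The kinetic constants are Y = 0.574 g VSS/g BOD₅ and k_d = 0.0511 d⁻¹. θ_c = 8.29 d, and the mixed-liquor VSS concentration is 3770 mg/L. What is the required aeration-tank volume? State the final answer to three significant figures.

V ≈ 2510 m³

Steady-state biomass mass balance: V·X·(1 + k_d·θ_c) = Y·Q·(S₀ − S)·θ_c, so V = 0.574 × 17300 × (171 − 7.52) × 8.29 / [3770 × (1 + 0.0511 × 8.29)] = 1.35×10^7 / 5367 = 2508 m³.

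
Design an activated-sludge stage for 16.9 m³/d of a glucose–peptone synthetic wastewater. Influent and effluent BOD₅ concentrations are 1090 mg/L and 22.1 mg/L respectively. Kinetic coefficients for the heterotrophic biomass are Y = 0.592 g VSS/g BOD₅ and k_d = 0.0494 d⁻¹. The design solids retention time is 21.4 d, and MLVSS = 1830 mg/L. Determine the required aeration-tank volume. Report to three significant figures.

Rearranging the biomass balance for a CMAS with decay, V = Y·Q·ΔS·θ_c / [X·(1+k_d θ_c)] = 0.592 × 16.9 × (1090 − 22.1) × 21.4 / [1830 × (1 + 0.0494 × 21.4)] = 2.29×10^5 / 3765 = 60.73 m³.

V ≈ 60.7 m³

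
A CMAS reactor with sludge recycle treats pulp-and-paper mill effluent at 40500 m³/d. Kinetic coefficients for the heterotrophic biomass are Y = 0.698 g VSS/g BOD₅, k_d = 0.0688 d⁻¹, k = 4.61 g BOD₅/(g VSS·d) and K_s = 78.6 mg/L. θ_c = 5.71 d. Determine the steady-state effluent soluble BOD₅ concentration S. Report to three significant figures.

For a completely mixed reactor with recycle the Lawrence–McCarty relation gives S = K_s·(1 + k_d·θ_c) / [θ_c·(Y·k − k_d) − 1] = 78.6 × (1 + 0.0688 × 5.71) / [5.71 × (0.698 × 4.61 − 0.0688) − 1] = 109.5 / 16.98 = 6.447 mg/L.

S ≈ 6.45 mg/L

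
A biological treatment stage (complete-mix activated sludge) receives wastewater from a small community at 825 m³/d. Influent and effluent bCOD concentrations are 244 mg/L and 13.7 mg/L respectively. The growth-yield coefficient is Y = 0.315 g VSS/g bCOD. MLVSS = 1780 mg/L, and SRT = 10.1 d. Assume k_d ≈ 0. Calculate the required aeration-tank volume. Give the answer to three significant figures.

V·X = Y·Q·ΔS·θ_c gives V = 0.315 × 825 × (244 − 13.7) × 10.1 / 1780 = 339.6 m³.

V ≈ 340 m³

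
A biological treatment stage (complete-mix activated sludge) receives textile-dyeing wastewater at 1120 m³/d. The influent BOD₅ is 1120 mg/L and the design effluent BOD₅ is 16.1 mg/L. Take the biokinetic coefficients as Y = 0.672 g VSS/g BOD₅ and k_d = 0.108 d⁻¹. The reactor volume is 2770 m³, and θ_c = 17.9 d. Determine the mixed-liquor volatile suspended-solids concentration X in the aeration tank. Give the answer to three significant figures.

From V·X·(1 + k_d·θ_c) = Y·Q·(S₀ − S)·θ_c: X = 0.672 × 1120 × (1120 − 16.1) × 17.9 / [2770 × (1 + 0.108 × 17.9)] = 1830 mg/L.

X ≈ 1830 mg/L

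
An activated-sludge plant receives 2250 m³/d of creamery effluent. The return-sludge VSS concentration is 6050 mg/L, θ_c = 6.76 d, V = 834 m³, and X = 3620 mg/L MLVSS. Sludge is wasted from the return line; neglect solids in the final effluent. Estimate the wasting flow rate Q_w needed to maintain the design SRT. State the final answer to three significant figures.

Q_w ≈ 73.8 m³/d

θ_c = V·X/(Q_w·X_r) when wasting from the recycle, so Q_w = V·X/(θ_c·X_r) = 834.0 × 3620 / (6.76 × 6050) = 73.82 m³/d.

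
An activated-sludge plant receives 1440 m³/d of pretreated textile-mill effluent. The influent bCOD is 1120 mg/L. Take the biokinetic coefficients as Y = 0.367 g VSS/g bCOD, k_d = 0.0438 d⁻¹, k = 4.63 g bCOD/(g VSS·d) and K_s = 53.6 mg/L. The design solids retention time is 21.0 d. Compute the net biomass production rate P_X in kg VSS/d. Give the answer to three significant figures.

For a completely mixed reactor with recycle the Lawrence–McCarty relation gives S = K_s·(1 + k_d·θ_c) / [θ_c·(Y·k − k_d) − 1] = 53.6 × (1 + 0.0438 × 21.0) / [21.0 × (0.367 × 4.63 − 0.0438) − 1] = 102.9 / 33.76 = 3.048 mg/L.
Correct the yield for decay: Y_obs = Y/(1 + k_d θ_c) = 0.367 / (1 + 0.0438 × 21.0) = 0.367 / 1.920 = 0.1912.
Mass of bCOD removed per day: Q(S₀ − S) = 1440 × 1117 g/m³ = 1608 kg/d.
Biomass produced: P_X = Y_obs·Q·ΔS = 0.1912 × 1608 ≈ 307.5 kg VSS/d.

P_X ≈ 307 kg VSS/d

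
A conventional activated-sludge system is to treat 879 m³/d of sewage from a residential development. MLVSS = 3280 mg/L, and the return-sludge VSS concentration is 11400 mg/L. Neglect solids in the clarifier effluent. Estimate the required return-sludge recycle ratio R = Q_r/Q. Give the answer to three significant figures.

R ≈ 0.404

Mass balance around the secondary clarifier (neglecting effluent solids): R = X / (X_r − X) = 3280 / (11400 − 3280) = 0.4039.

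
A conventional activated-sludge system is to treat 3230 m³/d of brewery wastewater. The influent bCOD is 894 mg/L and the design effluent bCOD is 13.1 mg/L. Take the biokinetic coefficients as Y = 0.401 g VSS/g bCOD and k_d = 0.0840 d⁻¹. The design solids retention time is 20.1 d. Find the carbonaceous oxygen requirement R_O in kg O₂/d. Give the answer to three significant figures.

R_O ≈ 2240 kg O₂/d

The observed yield is Y_obs = Y/(1 + k_d·θ_c) = 0.401 / (1 + 0.0840 × 20.1) = 0.401 / 2.688 = 0.1492 g VSS per g bCOD removed.
ΔS = 894 − 13.1 = 880.9 mg/L, so the substrate removal rate is 3230 × 880.9/1000 = 2845 kg bCOD/d.
Net sludge production P_X = 0.1492 × 2845 = 424.4 kg VSS/d.
R_O = Q·(S₀ − S) − 1.42·P_X = 2845 − 1.42 × 424.4 = 2243 kg O₂/d.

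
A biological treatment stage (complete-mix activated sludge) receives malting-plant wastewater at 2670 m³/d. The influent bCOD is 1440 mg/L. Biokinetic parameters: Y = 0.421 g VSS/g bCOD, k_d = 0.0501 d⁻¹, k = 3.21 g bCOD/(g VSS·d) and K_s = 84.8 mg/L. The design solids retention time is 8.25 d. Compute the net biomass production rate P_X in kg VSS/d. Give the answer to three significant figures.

P_X ≈ 1140 kg VSS/d

For a completely mixed reactor with recycle the Lawrence–McCarty relation gives S = K_s·(1 + k_d·θ_c) / [θ_c·(Y·k − k_d) − 1] = 84.8 × (1 + 0.0501 × 8.25) / [8.25 × (0.421 × 3.21 − 0.0501) − 1] = 119.8 / 9.736 = 12.31 mg/L.
Observed yield with endogenous decay: Y_obs = Y / (1 + k_d·θ_c) = 0.421 / (1 + 0.0501 × 8.25) = 0.421 / 1.413 = 0.2979 g VSS/g bCOD.
ΔS = 1440 − 12.3 = 1428 mg/L, so the substrate removal rate is 2670 × 1428/1000 = 3812 kg bCOD/d.
So the net sludge growth is P_X = 0.2979 × 3812 = 1136 kg VSS/d.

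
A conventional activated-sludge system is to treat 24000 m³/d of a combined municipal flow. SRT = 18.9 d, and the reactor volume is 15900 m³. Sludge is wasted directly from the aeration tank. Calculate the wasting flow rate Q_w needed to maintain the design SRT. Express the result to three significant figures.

Wasting from the aeration tank: Q_w = V / θ_c = 15900 / 18.9 = 841.3 m³/d.

Q_w ≈ 841 m³/d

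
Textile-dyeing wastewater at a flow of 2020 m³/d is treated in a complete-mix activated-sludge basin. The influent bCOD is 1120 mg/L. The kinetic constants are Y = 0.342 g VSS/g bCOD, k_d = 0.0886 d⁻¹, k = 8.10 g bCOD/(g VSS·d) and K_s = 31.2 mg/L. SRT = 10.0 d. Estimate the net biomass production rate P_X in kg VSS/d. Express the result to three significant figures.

Effluent substrate depends only on kinetics and SRT: S = K_s(1 + k_d θ_c) / [θ_c(Yk − k_d) − 1] = 31.2 × (1 + 0.0886 × 10.0) / [10.0 × (0.342 × 8.10 − 0.0886) − 1] = 58.84 / 25.82 = 2.279 mg/L.
Correct the yield for decay: Y_obs = Y/(1 + k_d θ_c) = 0.342 / (1 + 0.0886 × 10.0) = 0.342 / 1.886 = 0.1813.
ΔS = 1120 − 2.28 = 1118 mg/L, so the substrate removal rate is 2020 × 1118/1000 = 2258 kg bCOD/d.
Net biomass production P_X = Y_obs × Q·(S₀ − S) = 0.1813 × 2258 = 409.4 kg VSS/d.

P_X ≈ 409 kg VSS/d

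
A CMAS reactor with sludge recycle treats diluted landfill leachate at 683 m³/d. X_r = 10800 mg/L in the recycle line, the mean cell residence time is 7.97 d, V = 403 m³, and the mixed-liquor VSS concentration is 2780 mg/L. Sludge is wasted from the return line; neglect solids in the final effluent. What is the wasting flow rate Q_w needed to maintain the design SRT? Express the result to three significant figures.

θ_c = V·X/(Q_w·X_r) when wasting from the recycle, so Q_w = V·X/(θ_c·X_r) = 403.0 × 2780 / (7.97 × 10800) = 13.02 m³/d.

Q_w ≈ 13.0 m³/d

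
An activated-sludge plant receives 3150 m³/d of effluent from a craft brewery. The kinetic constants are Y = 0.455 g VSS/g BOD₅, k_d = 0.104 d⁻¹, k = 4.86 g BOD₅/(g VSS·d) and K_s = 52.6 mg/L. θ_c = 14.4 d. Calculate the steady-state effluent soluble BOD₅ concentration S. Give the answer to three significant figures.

S ≈ 4.48 mg/L

From the Monod/SRT balance for a CMAS, S = K_s·(1+k_d θ_c)/[θ_c·(Y k − k_d) − 1] = 52.6 × (1 + 0.104 × 14.4) / [14.4 × (0.455 × 4.86 − 0.104) − 1] = 131.4 / 29.35 = 4.477 mg/L.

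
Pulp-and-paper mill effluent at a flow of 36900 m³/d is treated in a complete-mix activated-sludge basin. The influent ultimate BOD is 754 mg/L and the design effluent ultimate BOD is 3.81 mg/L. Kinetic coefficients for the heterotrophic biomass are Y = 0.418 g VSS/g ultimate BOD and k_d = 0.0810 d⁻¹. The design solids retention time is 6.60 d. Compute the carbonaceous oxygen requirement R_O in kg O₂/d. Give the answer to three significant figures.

The observed yield is Y_obs = Y/(1 + k_d·θ_c) = 0.418 / (1 + 0.0810 × 6.60) = 0.418 / 1.535 = 0.2724 g VSS per g ultimate BOD removed.
Mass of ultimate BOD removed per day: Q(S₀ − S) = 36900 × 750.2 g/m³ = 27682 kg/d.
Biomass synthesised: P_X = Y_obs × 27682 = 7540 kg VSS/d.
R_O = Q·(S₀ − S) − 1.42·P_X = 27682 − 1.42 × 7540 = 16975 kg O₂/d.

R_O ≈ 17000 kg O₂/d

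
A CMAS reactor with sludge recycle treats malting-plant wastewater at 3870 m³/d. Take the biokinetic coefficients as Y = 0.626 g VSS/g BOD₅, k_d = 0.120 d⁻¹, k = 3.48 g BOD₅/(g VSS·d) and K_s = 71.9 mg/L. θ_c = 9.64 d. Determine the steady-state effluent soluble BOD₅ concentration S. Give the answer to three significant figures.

From the Monod/SRT balance for a CMAS, S = K_s·(1+k_d θ_c)/[θ_c·(Y k − k_d) − 1] = 71.9 × (1 + 0.120 × 9.64) / [9.64 × (0.626 × 3.48 − 0.120) − 1] = 155.1 / 18.84 = 8.229 mg/L.

S ≈ 8.23 mg/L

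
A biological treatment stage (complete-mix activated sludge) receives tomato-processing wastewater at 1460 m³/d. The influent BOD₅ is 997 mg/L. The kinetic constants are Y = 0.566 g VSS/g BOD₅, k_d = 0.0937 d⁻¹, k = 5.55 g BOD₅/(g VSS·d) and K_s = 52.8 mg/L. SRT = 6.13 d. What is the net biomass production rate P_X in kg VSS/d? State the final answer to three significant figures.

For a completely mixed reactor with recycle the Lawrence–McCarty relation gives S = K_s·(1 + k_d·θ_c) / [θ_c·(Y·k − k_d) − 1] = 52.8 × (1 + 0.0937 × 6.13) / [6.13 × (0.566 × 5.55 − 0.0937) − 1] = 83.13 / 17.68 = 4.701 mg/L.
Observed yield with endogenous decay: Y_obs = Y / (1 + k_d·θ_c) = 0.566 / (1 + 0.0937 × 6.13) = 0.566 / 1.574 = 0.3595 g VSS/g BOD₅.
Substrate removed = Q·(S₀ − S) = 1460 m³/d × (997 − 4.70) g/m³ = 1.45×10^6 g/d = 1449 kg/d.
So the net sludge growth is P_X = 0.3595 × 1449 = 520.8 kg VSS/d.

P_X ≈ 521 kg VSS/d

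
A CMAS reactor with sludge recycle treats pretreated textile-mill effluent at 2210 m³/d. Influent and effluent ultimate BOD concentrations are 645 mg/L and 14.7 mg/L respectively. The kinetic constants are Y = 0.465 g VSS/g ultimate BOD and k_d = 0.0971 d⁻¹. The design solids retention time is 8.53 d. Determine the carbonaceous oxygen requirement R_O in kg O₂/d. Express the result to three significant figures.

R_O ≈ 890 kg O₂/d

Y_obs = Y / (1 + k_d θ_c) = 0.465 / (1 + 0.0971 × 8.53) = 0.465 / 1.828 = 0.2543.
ΔS = 645 − 14.7 = 630.3 mg/L, so the substrate removal rate is 2210 × 630.3/1000 = 1393 kg ultimate BOD/d.
Net sludge production P_X = 0.2543 × 1393 = 354.3 kg VSS/d.
Carbonaceous O₂ demand = substrate oxidised − cell-mass equivalent = 1393 − 1.42 × 354.3 = 889.9 kg O₂/d.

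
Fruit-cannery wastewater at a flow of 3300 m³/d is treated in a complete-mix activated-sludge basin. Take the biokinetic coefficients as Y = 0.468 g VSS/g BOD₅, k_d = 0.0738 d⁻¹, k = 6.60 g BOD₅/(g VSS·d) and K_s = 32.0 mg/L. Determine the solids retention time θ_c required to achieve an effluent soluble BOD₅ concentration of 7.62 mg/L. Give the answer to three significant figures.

From 1/θ_c = Y·k·S/(K_s + S) − k_d: Y·k·S/(K_s+S) = 0.468 × 6.60 × 7.62 / (32.0 + 7.62) = 0.5941 d⁻¹.
θ_c = 1/(μ − k_d) = 1/(0.5941 − 0.0738) = 1/0.5203 = 1.922 d.

θ_c ≈ 1.92 d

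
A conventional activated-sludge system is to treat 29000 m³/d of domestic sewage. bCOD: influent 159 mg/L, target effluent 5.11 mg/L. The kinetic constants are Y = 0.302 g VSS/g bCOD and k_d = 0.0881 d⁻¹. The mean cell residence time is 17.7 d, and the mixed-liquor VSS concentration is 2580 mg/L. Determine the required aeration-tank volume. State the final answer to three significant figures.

From the SRT design equation V = Y Q (S₀−S) θ_c / [X (1 + k_d θ_c)] = 0.302 × 29000 × (159 − 5.11) × 17.7 / [2580 × (1 + 0.0881 × 17.7)] = 2.39×10^7 / 6603 = 3613 m³.

V ≈ 3610 m³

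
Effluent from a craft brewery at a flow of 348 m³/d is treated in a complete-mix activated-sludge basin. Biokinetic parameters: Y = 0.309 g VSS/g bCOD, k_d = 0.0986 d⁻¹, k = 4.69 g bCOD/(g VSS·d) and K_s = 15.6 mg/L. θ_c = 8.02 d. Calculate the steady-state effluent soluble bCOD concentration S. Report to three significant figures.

Effluent substrate depends only on kinetics and SRT: S = K_s(1 + k_d θ_c) / [θ_c(Yk − k_d) − 1] = 15.6 × (1 + 0.0986 × 8.02) / [8.02 × (0.309 × 4.69 − 0.0986) − 1] = 27.94 / 9.832 = 2.841 mg/L.

S ≈ 2.84 mg/L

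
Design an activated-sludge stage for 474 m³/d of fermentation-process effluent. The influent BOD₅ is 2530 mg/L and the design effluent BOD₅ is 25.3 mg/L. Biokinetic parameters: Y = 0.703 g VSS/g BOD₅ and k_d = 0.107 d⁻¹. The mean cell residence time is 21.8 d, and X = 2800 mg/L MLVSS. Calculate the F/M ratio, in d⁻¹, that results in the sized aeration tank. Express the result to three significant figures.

F/M ≈ 0.220 d⁻¹

Rearranging the biomass balance for a CMAS with decay, V = Y·Q·ΔS·θ_c / [X·(1+k_d θ_c)] = 0.703 × 474 × (2530 − 25.3) × 21.8 / [2800 × (1 + 0.107 × 21.8)] = 1.82×10^7 / 9331 = 1950 m³.
F/M = applied load / biomass = Q·S₀/(V·X) = 474 × 2530 / (1950 × 2800) = 0.2197 d⁻¹.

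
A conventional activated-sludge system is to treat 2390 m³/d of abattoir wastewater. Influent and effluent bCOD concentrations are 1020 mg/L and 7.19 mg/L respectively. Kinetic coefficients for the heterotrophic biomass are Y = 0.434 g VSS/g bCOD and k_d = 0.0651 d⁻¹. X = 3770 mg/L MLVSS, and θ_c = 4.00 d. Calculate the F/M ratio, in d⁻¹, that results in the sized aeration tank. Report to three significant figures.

F/M ≈ 0.731 d⁻¹

From the SRT design equation V = Y Q (S₀−S) θ_c / [X (1 + k_d θ_c)] = 0.434 × 2390 × (1020 − 7.19) × 4.00 / [3770 × (1 + 0.0651 × 4.00)] = 4.2×10^6 / 4752 = 884.4 m³.
F/M = Q·S₀ / (V·X) = 2390 × 1020 / (884.4 × 3770) = 0.7312 g bCOD·(g VSS·d)⁻¹.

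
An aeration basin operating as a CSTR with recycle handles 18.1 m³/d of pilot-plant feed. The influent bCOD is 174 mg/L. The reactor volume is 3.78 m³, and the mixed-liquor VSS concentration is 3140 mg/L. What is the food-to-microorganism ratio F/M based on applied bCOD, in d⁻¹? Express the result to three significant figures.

F/M = applied load / biomass = Q·S₀/(V·X) = 18.1 × 174 / (3.780 × 3140) = 0.2653 d⁻¹.

F/M ≈ 0.265 d⁻¹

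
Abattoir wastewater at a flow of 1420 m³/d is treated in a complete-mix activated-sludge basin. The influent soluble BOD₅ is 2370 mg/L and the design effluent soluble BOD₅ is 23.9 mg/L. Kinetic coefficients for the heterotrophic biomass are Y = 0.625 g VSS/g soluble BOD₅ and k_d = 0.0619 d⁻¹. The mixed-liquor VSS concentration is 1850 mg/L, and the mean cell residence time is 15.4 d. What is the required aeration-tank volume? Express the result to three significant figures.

Rearranging the biomass balance for a CMAS with decay, V = Y·Q·ΔS·θ_c / [X·(1+k_d θ_c)] = 0.625 × 1420 × (2370 − 23.9) × 15.4 / [1850 × (1 + 0.0619 × 15.4)] = 3.21×10^7 / 3614 = 8874 m³.

V ≈ 8870 m³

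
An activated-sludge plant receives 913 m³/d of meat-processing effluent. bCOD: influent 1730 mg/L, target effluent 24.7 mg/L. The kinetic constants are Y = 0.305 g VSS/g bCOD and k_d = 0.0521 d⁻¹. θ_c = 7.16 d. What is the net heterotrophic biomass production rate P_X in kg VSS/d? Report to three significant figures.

P_X ≈ 346 kg VSS/d

Observed yield with endogenous decay: Y_obs = Y / (1 + k_d·θ_c) = 0.305 / (1 + 0.0521 × 7.16) = 0.305 / 1.373 = 0.2221 g VSS/g bCOD.
ΔS = 1730 − 24.7 = 1705 mg/L, so the substrate removal rate is 913 × 1705/1000 = 1557 kg bCOD/d.
Net biomass production P_X = Y_obs × Q·(S₀ − S) = 0.2221 × 1557 = 345.9 kg VSS/d.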